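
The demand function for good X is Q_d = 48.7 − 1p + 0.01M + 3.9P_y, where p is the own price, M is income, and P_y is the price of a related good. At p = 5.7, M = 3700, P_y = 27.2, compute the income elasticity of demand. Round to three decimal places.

0.199

Substituting, Q_d = 48.7 − 1(5.7) + 0.01(3700) + 3.9(27.2) = 48.7 − 5.7 + 37 + 106.08 = 186.08.
∂Q_d/∂M = +0.01, so E_I = 0.01·(3700/186.08) ≈ 0.199.
E_I ∈ (0,1): normal good (necessity).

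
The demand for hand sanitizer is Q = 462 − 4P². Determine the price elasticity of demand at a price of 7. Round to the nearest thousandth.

-1.474

At P = 7, Q = 266.
dQ/dP = −2·4·P = −56.
Point elasticity E = (dQ/dP)·(P/Q) = -56 × 7/266 ≈ -1.474.
|E| > 1, so demand is elastic at this price.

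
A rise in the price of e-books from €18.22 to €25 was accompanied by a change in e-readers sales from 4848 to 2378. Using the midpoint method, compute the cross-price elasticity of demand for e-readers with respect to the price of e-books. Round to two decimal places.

%ΔQ_x = (2378 − 4848)/[(4848+2378)/2] = -2470/3613 ≈ -0.6836.
%ΔP_y = (25 − 18.22)/[(18.22+25)/2] ≈ 0.3137.
E_xy = -0.6836/0.3137 ≈ -2.18.
E_xy < 0, so e-readers and e-books are complements.

-2.18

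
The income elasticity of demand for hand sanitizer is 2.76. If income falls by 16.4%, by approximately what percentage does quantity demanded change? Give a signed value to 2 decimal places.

%ΔQ ≈ E × %ΔI = (2.76) × (-16.4%) ≈ -45.26%.

-45.26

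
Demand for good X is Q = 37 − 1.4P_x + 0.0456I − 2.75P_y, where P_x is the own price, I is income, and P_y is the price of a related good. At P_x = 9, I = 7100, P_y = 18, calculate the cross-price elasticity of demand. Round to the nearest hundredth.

-0.17

Substituting, Q = 37 − 1.4(9) + 0.0456(7100) − 2.75(18) = 37 − 12.6 + 323.76 − 49.5 = 298.66.
∂Q/∂P_y = −2.75, so E_xy = -2.75·(18/298.66) ≈ -0.17.
E_xy < 0: the goods are complements.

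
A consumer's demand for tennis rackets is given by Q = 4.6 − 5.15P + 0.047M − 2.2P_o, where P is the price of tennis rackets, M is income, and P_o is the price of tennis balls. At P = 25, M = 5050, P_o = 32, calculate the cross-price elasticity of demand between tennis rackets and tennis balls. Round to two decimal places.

-1.64

First evaluate Q: 4.6 − 5.15(25) + 0.047(5050) − 2.2(32) = 4.6 − 128.75 + 237.35 − 70.4 = 42.8.
∂Q/∂P_o = −2.2, so E_xy = -2.2·(32/42.8) ≈ -1.64.
E_xy < 0: the goods are complements.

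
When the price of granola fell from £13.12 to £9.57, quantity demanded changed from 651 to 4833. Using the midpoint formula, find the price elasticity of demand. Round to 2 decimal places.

-4.87

%Δq = (4833 − 651)/[(651 + 4833)/2] = 4182/2742 ≈ 1.5252.
%Δp = (9.57 − 13.12)/[(13.12 + 9.57)/2] = -3.55/11.345 ≈ -0.3129.
Arc elasticity E = %Δq/%Δp ≈ 1.5252/-0.3129 ≈ -4.87.
|E| > 1: demand is elastic over this range.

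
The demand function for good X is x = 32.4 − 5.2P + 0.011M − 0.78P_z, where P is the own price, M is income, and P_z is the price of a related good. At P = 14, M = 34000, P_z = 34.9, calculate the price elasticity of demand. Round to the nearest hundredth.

-0.24

Evaluating quantity at (P, M, P_z) gives x = 32.4 − 5.2(14) + 0.011(34000) − 0.78(34.9) = 32.4 − 72.8 + 374 − 27.222 = 306.378.
∂x/∂P = −5.2, so E_p = (−5.2)·(14/306.378) ≈ -0.24.
|E_p| < 1: demand is inelastic.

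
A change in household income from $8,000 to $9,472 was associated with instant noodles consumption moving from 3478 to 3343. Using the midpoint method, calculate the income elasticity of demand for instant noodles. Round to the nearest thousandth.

-0.235

%ΔQ = (3343 − 3478)/[(3478+3343)/2] = -135/3410.5 ≈ -0.0396.
%ΔM = (9,472 − 8,000)/[(8,000+9,472)/2] = 1472/8736 ≈ 0.1685.
E_I = %ΔQ/%ΔM ≈ -0.235.
E_I < 0: inferior good.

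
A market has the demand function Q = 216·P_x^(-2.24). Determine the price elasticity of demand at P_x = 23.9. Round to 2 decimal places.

For a Cobb–Douglas (constant-elasticity) form Q = A·P_x^α·…, the elasticity with respect to P_x equals the exponent α at every point.
Here the exponent on P_x is -2.24, so the price elasticity of demand is -2.24.

-2.24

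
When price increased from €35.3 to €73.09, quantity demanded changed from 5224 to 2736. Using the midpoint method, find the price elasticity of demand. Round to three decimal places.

%ΔQ = (2736 − 5224)/[(5224 + 2736)/2] = -2488/3980 ≈ -0.6251.
%ΔP = (73.09 − 35.3)/[(35.3 + 73.09)/2] = 37.79/54.195 ≈ 0.6973.
Arc elasticity E = %ΔQ/%ΔP ≈ -0.6251/0.6973 ≈ -0.896.
|E| < 1: demand is inelastic over this range.

-0.896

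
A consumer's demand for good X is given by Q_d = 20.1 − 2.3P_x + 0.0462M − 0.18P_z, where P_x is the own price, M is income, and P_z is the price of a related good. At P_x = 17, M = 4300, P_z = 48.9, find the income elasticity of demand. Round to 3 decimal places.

1.163

Evaluating quantity at (P_x, M, P_z) gives Q_d = 20.1 − 2.3(17) + 0.0462(4300) − 0.18(48.9) = 20.1 − 39.1 + 198.66 − 8.802 = 170.858.
∂Q_d/∂M = +0.0462, so E_I = 0.0462·(4300/170.858) ≈ 1.163.
E_I > 1: normal good (luxury).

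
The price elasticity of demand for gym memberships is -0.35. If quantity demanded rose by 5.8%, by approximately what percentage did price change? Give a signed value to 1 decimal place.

%ΔQ ≈ E × %ΔP ⇒ %ΔP = %ΔQ / E = (5.8%)/(-0.35) ≈ -16.6%.

-16.6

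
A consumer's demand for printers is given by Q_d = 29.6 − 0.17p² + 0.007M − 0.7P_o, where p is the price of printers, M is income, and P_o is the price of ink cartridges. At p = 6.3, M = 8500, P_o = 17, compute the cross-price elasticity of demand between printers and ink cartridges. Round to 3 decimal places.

Q_d = 29.6 − 0.17(6.3)² + 0.007(8500) − 0.7(17) = 29.6 − 6.7473 + 59.5 − 11.9 = 70.4527.
∂Q_d/∂P_o = −0.7, so E_xy = -0.7·(17/70.4527) ≈ -0.169.
E_xy < 0: the goods are complements.

-0.169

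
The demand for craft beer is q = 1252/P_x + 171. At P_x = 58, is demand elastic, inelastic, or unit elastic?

At P_x = 58, q = 192.5862.
dq/dP_x = −1252/P_x² = −0.3722.
Point elasticity E = (dq/dP_x)·(P_x/q) = -0.3722 × 58/192.5862 ≈ -0.112.
|E| ≈ 0.112 < 1, so demand is inelastic.

inelastic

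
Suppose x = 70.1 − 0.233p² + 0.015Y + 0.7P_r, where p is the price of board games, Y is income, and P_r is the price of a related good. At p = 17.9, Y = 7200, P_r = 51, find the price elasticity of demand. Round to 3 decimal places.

Evaluating quantity at (p, Y, P_r) gives x = 70.1 − 0.233(17.9)² + 0.015(7200) + 0.7(51) = 70.1 − 74.6555 + 108 + 35.7 = 139.1445.
∂x/∂p = −2·0.233·p = -8.3414, so E_p = -8.3414·(17.9/139.1445) ≈ -1.073.
|E_p| > 1: demand is elastic.

-1.073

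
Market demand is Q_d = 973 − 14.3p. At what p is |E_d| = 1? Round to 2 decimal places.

For linear demand Q_d = a − bp, E = −bp/(a − bp). |E| = 1 ⇒ bp = a − bp ⇒ p = a/(2b).
p = 973/(2·14.3) ≈ 34.02.

34.02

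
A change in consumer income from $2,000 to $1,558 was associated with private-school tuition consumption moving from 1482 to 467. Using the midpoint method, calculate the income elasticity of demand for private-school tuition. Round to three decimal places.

4.192

%ΔQ = (467 − 1482)/[(1482+467)/2] = -1015/974.5 ≈ -1.0416.
%ΔI = (1,558 − 2,000)/[(2,000+1,558)/2] = -442/1779 ≈ -0.2485.
E_I = %ΔQ/%ΔI ≈ 4.192.
E_I > 1: normal good (luxury).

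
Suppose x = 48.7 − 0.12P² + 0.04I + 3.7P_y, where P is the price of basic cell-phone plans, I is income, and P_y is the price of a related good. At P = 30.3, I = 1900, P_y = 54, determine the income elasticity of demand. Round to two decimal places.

0.35

x = 48.7 − 0.12(30.3)² + 0.04(1900) + 3.7(54) = 48.7 − 110.1708 + 76 + 199.8 = 214.3292.
∂x/∂I = +0.04, so E_I = 0.04·(1900/214.3292) ≈ 0.35.
E_I ∈ (0,1): normal good (necessity).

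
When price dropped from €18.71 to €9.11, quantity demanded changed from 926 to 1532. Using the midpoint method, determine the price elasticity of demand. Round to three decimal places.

%Δq = (1532 − 926)/[(926 + 1532)/2] = 606/1229 ≈ 0.4931.
%Δp = (9.11 − 18.71)/[(18.71 + 9.11)/2] = -9.6/13.91 ≈ -0.6902.
Arc elasticity E = %Δq/%Δp ≈ 0.4931/-0.6902 ≈ -0.714.
|E| < 1: demand is inelastic over this range.

-0.714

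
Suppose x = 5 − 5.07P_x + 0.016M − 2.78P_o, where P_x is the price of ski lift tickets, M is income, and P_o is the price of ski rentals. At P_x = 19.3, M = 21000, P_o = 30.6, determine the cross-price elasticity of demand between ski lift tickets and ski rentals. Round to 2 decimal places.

Substituting, x = 5 − 5.07(19.3) + 0.016(21000) − 2.78(30.6) = 5 − 97.851 + 336 − 85.068 = 158.081.
∂x/∂P_o = −2.78, so E_xy = -2.78·(30.6/158.081) ≈ -0.54.
E_xy < 0: the goods are complements.

-0.54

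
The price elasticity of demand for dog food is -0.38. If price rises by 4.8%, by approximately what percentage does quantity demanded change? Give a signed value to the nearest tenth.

%ΔQ ≈ E × %ΔP = (-0.38) × (4.8%) ≈ -1.8%.

-1.8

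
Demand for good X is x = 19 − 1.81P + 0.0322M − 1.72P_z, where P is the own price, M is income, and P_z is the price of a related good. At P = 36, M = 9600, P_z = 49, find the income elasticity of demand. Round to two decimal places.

1.73

First evaluate x: 19 − 1.81(36) + 0.0322(9600) − 1.72(49) = 19 − 65.16 + 309.12 − 84.28 = 178.68.
∂x/∂M = +0.0322, so E_I = 0.0322·(9600/178.68) ≈ 1.73.
E_I > 1: normal good (luxury).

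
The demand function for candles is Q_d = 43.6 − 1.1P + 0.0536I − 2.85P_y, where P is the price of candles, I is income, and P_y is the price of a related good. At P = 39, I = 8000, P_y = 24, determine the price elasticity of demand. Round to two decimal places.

-0.12

Q_d = 43.6 − 1.1(39) + 0.0536(8000) − 2.85(24) = 43.6 − 42.9 + 428.8 − 68.4 = 361.1.
∂Q_d/∂P = −1.1, so E_p = (−1.1)·(39/361.1) ≈ -0.12.
|E_p| < 1: demand is inelastic.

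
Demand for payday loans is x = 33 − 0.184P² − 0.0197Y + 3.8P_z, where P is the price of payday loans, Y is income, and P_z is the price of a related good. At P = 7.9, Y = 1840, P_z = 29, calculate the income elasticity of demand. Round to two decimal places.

Evaluating quantity at (P, Y, P_z) gives x = 33 − 0.184(7.9)² − 0.0197(1840) + 3.8(29) = 33 − 11.4834 − 36.248 + 110.2 = 95.4686.
∂x/∂Y = −0.0197, so E_I = -0.0197·(1840/95.4686) ≈ -0.38.
E_I < 0: inferior good.

-0.38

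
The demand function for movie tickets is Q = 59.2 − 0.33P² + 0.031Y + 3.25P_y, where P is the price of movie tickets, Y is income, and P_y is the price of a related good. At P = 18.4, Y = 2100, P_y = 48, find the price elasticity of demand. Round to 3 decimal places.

-1.326

Evaluating quantity at (P, Y, P_y) gives Q = 59.2 − 0.33(18.4)² + 0.031(2100) + 3.25(48) = 59.2 − 111.7248 + 65.1 + 156 = 168.5752.
∂Q/∂P = −2·0.33·P = -12.144, so E_p = -12.144·(18.4/168.5752) ≈ -1.326.
|E_p| > 1: demand is elastic.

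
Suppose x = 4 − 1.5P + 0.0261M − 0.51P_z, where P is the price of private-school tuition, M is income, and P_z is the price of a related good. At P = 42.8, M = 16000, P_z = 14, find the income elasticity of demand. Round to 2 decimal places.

Evaluating quantity at (P, M, P_z) gives x = 4 − 1.5(42.8) + 0.0261(16000) − 0.51(14) = 4 − 64.2 + 417.6 − 7.14 = 350.26.
∂x/∂M = +0.0261, so E_I = 0.0261·(16000/350.26) ≈ 1.19.
E_I > 1: normal good (luxury).

1.19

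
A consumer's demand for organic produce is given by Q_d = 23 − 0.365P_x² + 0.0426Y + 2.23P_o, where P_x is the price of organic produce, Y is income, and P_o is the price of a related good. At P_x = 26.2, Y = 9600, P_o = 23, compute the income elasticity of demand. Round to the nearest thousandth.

1.757

First evaluate Q_d: 23 − 0.365(26.2)² + 0.0426(9600) + 2.23(23) = 23 − 250.5506 + 408.96 + 51.29 = 232.6994.
∂Q_d/∂Y = +0.0426, so E_I = 0.0426·(9600/232.6994) ≈ 1.757.
E_I > 1: normal good (luxury).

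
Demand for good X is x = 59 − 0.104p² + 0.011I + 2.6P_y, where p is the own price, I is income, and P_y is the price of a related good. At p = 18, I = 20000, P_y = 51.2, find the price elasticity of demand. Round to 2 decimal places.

-0.18

First evaluate x: 59 − 0.104(18)² + 0.011(20000) + 2.6(51.2) = 59 − 33.696 + 220 + 133.12 = 378.424.
∂x/∂p = −2·0.104·p = -3.744, so E_p = -3.744·(18/378.424) ≈ -0.18.
|E_p| < 1: demand is inelastic.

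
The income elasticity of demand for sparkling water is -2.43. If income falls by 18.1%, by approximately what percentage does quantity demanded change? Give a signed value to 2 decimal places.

43.98

%ΔQ ≈ E × %ΔI = (-2.43) × (-18.1%) ≈ 43.98%.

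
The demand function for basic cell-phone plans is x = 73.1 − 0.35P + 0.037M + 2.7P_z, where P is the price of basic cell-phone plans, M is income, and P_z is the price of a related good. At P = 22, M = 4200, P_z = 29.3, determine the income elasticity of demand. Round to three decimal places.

0.518

At the given point, x = 73.1 − 0.35(22) + 0.037(4200) + 2.7(29.3) = 73.1 − 7.7 + 155.4 + 79.11 = 299.91.
∂x/∂M = +0.037, so E_I = 0.037·(4200/299.91) ≈ 0.518.
E_I ∈ (0,1): normal good (necessity).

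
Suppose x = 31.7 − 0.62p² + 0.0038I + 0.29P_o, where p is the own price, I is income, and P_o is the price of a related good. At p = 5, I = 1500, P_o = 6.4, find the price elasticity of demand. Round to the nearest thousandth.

Evaluating quantity at (p, I, P_o) gives x = 31.7 − 0.62(5)² + 0.0038(1500) + 0.29(6.4) = 31.7 − 15.5 + 5.7 + 1.856 = 23.756.
∂x/∂p = −2·0.62·p = -6.2, so E_p = -6.2·(5/23.756) ≈ -1.305.
|E_p| > 1: demand is elastic.

-1.305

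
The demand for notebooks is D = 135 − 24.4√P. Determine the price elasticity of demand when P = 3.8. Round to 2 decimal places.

-0.27

At P = 3.8, D = 87.4356.
dD/dP = −24.4/(2√P) = −24.4/(2·1.9494).
Point elasticity E = (dD/dP)·(P/D) = -6.2585 × 3.8/87.4356 ≈ -0.27.
|E| < 1, so demand is inelastic at this price.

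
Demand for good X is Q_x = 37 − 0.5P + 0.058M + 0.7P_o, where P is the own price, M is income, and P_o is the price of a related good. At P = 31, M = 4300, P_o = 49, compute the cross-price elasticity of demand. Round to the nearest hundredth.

0.11

At the given point, Q_x = 37 − 0.5(31) + 0.058(4300) + 0.7(49) = 37 − 15.5 + 249.4 + 34.3 = 305.2.
∂Q_x/∂P_o = +0.7, so E_xy = 0.7·(49/305.2) ≈ 0.11.
E_xy > 0: the goods are substitutes.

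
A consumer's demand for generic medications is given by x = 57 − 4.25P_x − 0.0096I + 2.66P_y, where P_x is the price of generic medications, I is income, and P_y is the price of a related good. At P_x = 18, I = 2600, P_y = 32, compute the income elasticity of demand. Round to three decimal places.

Substituting, x = 57 − 4.25(18) − 0.0096(2600) + 2.66(32) = 57 − 76.5 − 24.96 + 85.12 = 40.66.
∂x/∂I = −0.0096, so E_I = -0.0096·(2600/40.66) ≈ -0.614.
E_I < 0: inferior good.

-0.614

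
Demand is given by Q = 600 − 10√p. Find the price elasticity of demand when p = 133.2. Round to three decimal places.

-0.119

At p = 133.2, Q = 484.5877.
dQ/dp = −10/(2√p) = −10/(2·11.5412).
Point elasticity E = (dQ/dp)·(p/Q) = -0.4332 × 133.2/484.5877 ≈ -0.119.
|E| < 1, so demand is inelastic at this price.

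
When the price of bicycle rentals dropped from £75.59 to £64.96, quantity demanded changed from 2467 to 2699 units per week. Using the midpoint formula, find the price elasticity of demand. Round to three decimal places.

-0.594

%Δq = (2699 − 2467)/[(2467 + 2699)/2] = 232/2583 ≈ 0.0898.
%ΔP = (64.96 − 75.59)/[(75.59 + 64.96)/2] = -10.63/70.275 ≈ -0.1513.
Arc elasticity E = %Δq/%ΔP ≈ 0.0898/-0.1513 ≈ -0.594.
|E| < 1: demand is inelastic over this range.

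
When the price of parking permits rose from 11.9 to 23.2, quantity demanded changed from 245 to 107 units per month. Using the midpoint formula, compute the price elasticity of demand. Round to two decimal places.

-1.22

%ΔQ = (107 − 245)/[(245 + 107)/2] = -138/176 ≈ -0.7841.
%ΔP = (23.2 − 11.9)/[(11.9 + 23.2)/2] = 11.3/17.55 ≈ 0.6439.
Arc elasticity E = %ΔQ/%ΔP ≈ -0.7841/0.6439 ≈ -1.22.
|E| > 1: demand is elastic over this range.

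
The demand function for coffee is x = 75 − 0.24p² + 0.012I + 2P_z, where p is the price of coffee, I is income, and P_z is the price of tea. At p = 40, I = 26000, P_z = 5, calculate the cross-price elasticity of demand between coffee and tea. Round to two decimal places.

0.77

x = 75 − 0.24(40)² + 0.012(26000) + 2(5) = 75 − 384 + 312 + 10 = 13.
∂x/∂P_z = +2, so E_xy = 2·(5/13) ≈ 0.77.
E_xy > 0: the goods are substitutes.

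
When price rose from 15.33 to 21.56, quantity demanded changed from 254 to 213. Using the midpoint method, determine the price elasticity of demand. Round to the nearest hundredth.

%ΔQ = (213 − 254)/[(254 + 213)/2] = -41/233.5 ≈ -0.1756.
%ΔP = (21.56 − 15.33)/[(15.33 + 21.56)/2] = 6.23/18.445 ≈ 0.3378.
Arc elasticity E = %ΔQ/%ΔP ≈ -0.1756/0.3378 ≈ -0.52.
|E| < 1: demand is inelastic over this range.

-0.52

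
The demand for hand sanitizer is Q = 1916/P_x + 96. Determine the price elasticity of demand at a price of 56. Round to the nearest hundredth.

At P_x = 56, Q = 130.2143.
dQ/dP_x = −1916/P_x² = −0.611.
Point elasticity E = (dQ/dP_x)·(P_x/Q) = -0.611 × 56/130.2143 ≈ -0.26.
|E| < 1, so demand is inelastic at this price.

-0.26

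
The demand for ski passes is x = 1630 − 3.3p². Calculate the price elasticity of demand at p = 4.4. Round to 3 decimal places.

At p = 4.4, x = 1566.112.
dx/dp = −2·3.3·p = −29.04.
Point elasticity E = (dx/dp)·(p/x) = -29.04 × 4.4/1566.112 ≈ -0.082.
|E| < 1, so demand is inelastic at this price.

-0.082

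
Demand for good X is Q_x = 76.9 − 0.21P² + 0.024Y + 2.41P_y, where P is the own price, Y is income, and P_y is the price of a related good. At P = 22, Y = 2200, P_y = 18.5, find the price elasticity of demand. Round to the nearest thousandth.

-2.798

At the given point, Q_x = 76.9 − 0.21(22)² + 0.024(2200) + 2.41(18.5) = 76.9 − 101.64 + 52.8 + 44.585 = 72.645.
∂Q_x/∂P = −2·0.21·P = -9.24, so E_p = -9.24·(22/72.645) ≈ -2.798.
|E_p| > 1: demand is elastic.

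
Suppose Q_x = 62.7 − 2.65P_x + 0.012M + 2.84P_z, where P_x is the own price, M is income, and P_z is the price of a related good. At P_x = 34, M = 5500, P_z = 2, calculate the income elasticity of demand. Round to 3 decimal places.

1.491

First evaluate Q_x: 62.7 − 2.65(34) + 0.012(5500) + 2.84(2) = 62.7 − 90.1 + 66 + 5.68 = 44.28.
∂Q_x/∂M = +0.012, so E_I = 0.012·(5500/44.28) ≈ 1.491.
E_I > 1: normal good (luxury).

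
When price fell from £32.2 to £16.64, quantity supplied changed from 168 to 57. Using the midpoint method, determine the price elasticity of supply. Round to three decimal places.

1.548

%Δq = (57 − 168)/[(168 + 57)/2] = -111/112.5 ≈ -0.9867.
%Δp = (16.64 − 32.2)/[(32.2 + 16.64)/2] = -15.56/24.42 ≈ -0.6372.
Arc elasticity E = %Δq/%Δp ≈ -0.9867/-0.6372 ≈ 1.548.
|E| > 1: supply is elastic over this range.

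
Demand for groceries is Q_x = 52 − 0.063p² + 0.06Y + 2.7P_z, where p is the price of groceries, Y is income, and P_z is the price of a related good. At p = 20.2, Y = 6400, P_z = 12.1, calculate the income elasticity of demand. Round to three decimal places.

0.867

Evaluating quantity at (p, Y, P_z) gives Q_x = 52 − 0.063(20.2)² + 0.06(6400) + 2.7(12.1) = 52 − 25.7065 + 384 + 32.67 = 442.9635.
∂Q_x/∂Y = +0.06, so E_I = 0.06·(6400/442.9635) ≈ 0.867.
E_I ∈ (0,1): normal good (necessity).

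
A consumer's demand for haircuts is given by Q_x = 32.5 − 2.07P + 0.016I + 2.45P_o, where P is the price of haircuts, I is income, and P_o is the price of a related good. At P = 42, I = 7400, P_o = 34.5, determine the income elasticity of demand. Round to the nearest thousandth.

Substituting, Q_x = 32.5 − 2.07(42) + 0.016(7400) + 2.45(34.5) = 32.5 − 86.94 + 118.4 + 84.525 = 148.485.
∂Q_x/∂I = +0.016, so E_I = 0.016·(7400/148.485) ≈ 0.797.
E_I ∈ (0,1): normal good (necessity).

0.797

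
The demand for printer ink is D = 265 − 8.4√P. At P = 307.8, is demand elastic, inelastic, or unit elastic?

inelastic

At P = 307.8, D = 117.6285.
dD/dP = −8.4/(2√P) = −8.4/(2·17.5442).
Point elasticity E = (dD/dP)·(P/D) = -0.2394 × 307.8/117.6285 ≈ -0.626.
|E| ≈ 0.626 < 1, so demand is inelastic.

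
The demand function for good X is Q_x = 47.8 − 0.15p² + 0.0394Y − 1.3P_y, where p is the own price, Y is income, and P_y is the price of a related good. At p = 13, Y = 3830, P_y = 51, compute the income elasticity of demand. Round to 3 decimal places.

Q_x = 47.8 − 0.15(13)² + 0.0394(3830) − 1.3(51) = 47.8 − 25.35 + 150.902 − 66.3 = 107.052.
∂Q_x/∂Y = +0.0394, so E_I = 0.0394·(3830/107.052) ≈ 1.410.
E_I > 1: normal good (luxury).

1.410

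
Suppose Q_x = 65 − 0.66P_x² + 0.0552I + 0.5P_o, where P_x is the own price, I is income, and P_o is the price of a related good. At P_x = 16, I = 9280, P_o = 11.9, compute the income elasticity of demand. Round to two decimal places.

Substituting, Q_x = 65 − 0.66(16)² + 0.0552(9280) + 0.5(11.9) = 65 − 168.96 + 512.256 + 5.95 = 414.246.
∂Q_x/∂I = +0.0552, so E_I = 0.0552·(9280/414.246) ≈ 1.24.
E_I > 1: normal good (luxury).

1.24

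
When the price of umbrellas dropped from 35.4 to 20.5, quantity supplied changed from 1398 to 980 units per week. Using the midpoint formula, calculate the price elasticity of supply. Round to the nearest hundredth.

%ΔQ = (980 − 1398)/[(1398 + 980)/2] = -418/1189 ≈ -0.3516.
%Δp = (20.5 − 35.4)/[(35.4 + 20.5)/2] = -14.9/27.95 ≈ -0.5331.
Arc elasticity E = %ΔQ/%Δp ≈ -0.3516/-0.5331 ≈ 0.66.
|E| < 1: supply is inelastic over this range.

0.66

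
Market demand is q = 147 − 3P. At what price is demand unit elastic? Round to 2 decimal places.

24.50

For linear demand q = a − bP, E = −bP/(a − bP). |E| = 1 ⇒ bP = a − bP ⇒ P = a/(2b).
P = 147/(2·3) = 24.50.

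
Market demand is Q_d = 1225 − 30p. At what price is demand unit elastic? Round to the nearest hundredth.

20.42

For linear demand Q_d = a − bp, E = −bp/(a − bp). |E| = 1 ⇒ bp = a − bp ⇒ p = a/(2b).
p = 1225/(2·30) ≈ 20.42.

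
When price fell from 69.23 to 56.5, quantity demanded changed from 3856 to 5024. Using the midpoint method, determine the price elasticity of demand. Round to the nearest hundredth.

-1.30

%Δq = (5024 − 3856)/[(3856 + 5024)/2] = 1168/4440 ≈ 0.2631.
%Δp = (56.5 − 69.23)/[(69.23 + 56.5)/2] = -12.73/62.865 ≈ -0.2025.
Arc elasticity E = %Δq/%Δp ≈ 0.2631/-0.2025 ≈ -1.30.
|E| > 1: demand is elastic over this range.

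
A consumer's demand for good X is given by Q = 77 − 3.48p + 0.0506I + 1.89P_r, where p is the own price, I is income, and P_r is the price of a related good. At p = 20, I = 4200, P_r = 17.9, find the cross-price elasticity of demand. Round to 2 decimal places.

Substituting, Q = 77 − 3.48(20) + 0.0506(4200) + 1.89(17.9) = 77 − 69.6 + 212.52 + 33.831 = 253.751.
∂Q/∂P_r = +1.89, so E_xy = 1.89·(17.9/253.751) ≈ 0.13.
E_xy > 0: the goods are substitutes.

0.13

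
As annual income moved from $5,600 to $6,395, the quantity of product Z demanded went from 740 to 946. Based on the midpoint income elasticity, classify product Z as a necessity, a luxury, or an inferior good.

%ΔQ = (946 − 740)/[(740+946)/2] = 206/843 ≈ 0.2444.
%ΔY = (6,395 − 5,600)/[(5,600+6,395)/2] = 795/5997.5 ≈ 0.1326.
E_I = %ΔQ/%ΔY ≈ 1.843.
E_I > 1: normal good (luxury).

luxury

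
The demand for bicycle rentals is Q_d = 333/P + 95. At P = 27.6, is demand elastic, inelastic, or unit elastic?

At P = 27.6, Q_d = 107.0652.
dQ_d/dP = −333/P² = −0.4371.
Point elasticity E = (dQ_d/dP)·(P/Q_d) = -0.4371 × 27.6/107.0652 ≈ -0.113.
|E| ≈ 0.113 < 1, so demand is inelastic.

inelastic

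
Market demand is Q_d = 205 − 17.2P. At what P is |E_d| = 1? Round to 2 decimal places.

For linear demand Q_d = a − bP, E = −bP/(a − bP). |E| = 1 ⇒ bP = a − bP ⇒ P = a/(2b).
P = 205/(2·17.2) ≈ 5.96.

5.96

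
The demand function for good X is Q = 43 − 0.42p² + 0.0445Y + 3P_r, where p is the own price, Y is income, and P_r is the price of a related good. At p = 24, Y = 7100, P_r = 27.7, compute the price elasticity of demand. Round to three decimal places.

Substituting, Q = 43 − 0.42(24)² + 0.0445(7100) + 3(27.7) = 43 − 241.92 + 315.95 + 83.1 = 200.13.
∂Q/∂p = −2·0.42·p = -20.16, so E_p = -20.16·(24/200.13) ≈ -2.418.
|E_p| > 1: demand is elastic.

-2.418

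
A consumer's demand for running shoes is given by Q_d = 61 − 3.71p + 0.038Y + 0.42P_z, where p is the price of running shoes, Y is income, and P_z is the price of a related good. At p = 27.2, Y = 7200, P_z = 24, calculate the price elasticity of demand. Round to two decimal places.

-0.41

First evaluate Q_d: 61 − 3.71(27.2) + 0.038(7200) + 0.42(24) = 61 − 100.912 + 273.6 + 10.08 = 243.768.
∂Q_d/∂p = −3.71, so E_p = (−3.71)·(27.2/243.768) ≈ -0.41.
|E_p| < 1: demand is inelastic.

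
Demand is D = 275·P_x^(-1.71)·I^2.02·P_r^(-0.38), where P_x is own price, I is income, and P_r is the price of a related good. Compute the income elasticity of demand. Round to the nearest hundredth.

For a Cobb–Douglas (constant-elasticity) form D = A·I^α·…, the elasticity with respect to I equals the exponent α at every point.
Here the exponent on I is 2.02, so the income elasticity of demand is 2.02.

2.02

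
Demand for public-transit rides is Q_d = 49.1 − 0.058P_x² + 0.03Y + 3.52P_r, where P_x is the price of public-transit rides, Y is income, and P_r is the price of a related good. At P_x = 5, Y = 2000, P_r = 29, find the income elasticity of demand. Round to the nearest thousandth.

0.286

Q_d = 49.1 − 0.058(5)² + 0.03(2000) + 3.52(29) = 49.1 − 1.45 + 60 + 102.08 = 209.73.
∂Q_d/∂Y = +0.03, so E_I = 0.03·(2000/209.73) ≈ 0.286.
E_I ∈ (0,1): normal good (necessity).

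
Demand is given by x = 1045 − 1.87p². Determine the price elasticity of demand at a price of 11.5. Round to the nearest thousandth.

At p = 11.5, x = 797.6925.
dx/dp = −2·1.87·p = −43.01.
Point elasticity E = (dx/dp)·(p/x) = -43.01 × 11.5/797.6925 ≈ -0.620.
|E| < 1, so demand is inelastic at this price.

-0.620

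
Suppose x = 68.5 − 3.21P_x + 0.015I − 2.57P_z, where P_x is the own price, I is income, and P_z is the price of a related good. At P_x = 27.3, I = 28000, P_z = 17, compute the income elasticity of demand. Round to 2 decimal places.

x = 68.5 − 3.21(27.3) + 0.015(28000) − 2.57(17) = 68.5 − 87.633 + 420 − 43.69 = 357.177.
∂x/∂I = +0.015, so E_I = 0.015·(28000/357.177) ≈ 1.18.
E_I > 1: normal good (luxury).

1.18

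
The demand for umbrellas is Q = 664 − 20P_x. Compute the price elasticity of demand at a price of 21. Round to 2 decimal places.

At P_x = 21, Q = 244.
dQ/dP_x = −20.
Point elasticity E = (dQ/dP_x)·(P_x/Q) = -20 × 21/244 ≈ -1.72.
|E| > 1, so demand is elastic at this price.

-1.72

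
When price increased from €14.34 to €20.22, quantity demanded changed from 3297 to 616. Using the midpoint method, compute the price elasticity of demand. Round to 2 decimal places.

%ΔQ = (616 − 3297)/[(3297 + 616)/2] = -2681/1956.5 ≈ -1.3703.
%Δp = (20.22 − 14.34)/[(14.34 + 20.22)/2] = 5.88/17.28 ≈ 0.3403.
Arc elasticity E = %ΔQ/%Δp ≈ -1.3703/0.3403 ≈ -4.03.
|E| > 1: demand is elastic over this range.

-4.03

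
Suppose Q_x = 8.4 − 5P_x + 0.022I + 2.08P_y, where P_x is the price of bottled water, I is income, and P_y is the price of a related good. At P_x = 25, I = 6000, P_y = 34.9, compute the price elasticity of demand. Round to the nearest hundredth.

-1.42

At the given point, Q_x = 8.4 − 5(25) + 0.022(6000) + 2.08(34.9) = 8.4 − 125 + 132 + 72.592 = 87.992.
∂Q_x/∂P_x = −5, so E_p = (−5)·(25/87.992) ≈ -1.42.
|E_p| > 1: demand is elastic.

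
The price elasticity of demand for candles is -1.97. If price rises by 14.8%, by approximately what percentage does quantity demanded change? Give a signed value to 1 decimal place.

-29.2

%ΔQ ≈ E × %ΔP = (-1.97) × (14.8%) ≈ -29.2%.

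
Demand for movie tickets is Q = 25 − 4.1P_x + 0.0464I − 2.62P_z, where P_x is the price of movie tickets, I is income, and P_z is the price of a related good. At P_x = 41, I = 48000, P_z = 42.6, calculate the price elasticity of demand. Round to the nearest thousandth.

Q = 25 − 4.1(41) + 0.0464(48000) − 2.62(42.6) = 25 − 168.1 + 2227.2 − 111.612 = 1972.488.
∂Q/∂P_x = −4.1, so E_p = (−4.1)·(41/1972.488) ≈ -0.085.
|E_p| < 1: demand is inelastic.

-0.085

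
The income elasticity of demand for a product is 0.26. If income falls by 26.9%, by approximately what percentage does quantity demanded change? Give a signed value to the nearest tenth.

%ΔQ ≈ E × %ΔI = (0.26) × (-26.9%) ≈ -7.0%.

-7.0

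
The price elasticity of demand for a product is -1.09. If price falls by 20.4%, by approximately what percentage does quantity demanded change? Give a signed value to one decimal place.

22.2

%ΔQ ≈ E × %ΔP = (-1.09) × (-20.4%) ≈ 22.2%.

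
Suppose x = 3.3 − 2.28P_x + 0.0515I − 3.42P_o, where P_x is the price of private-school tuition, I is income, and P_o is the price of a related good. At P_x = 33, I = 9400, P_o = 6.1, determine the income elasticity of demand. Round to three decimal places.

1.237

Evaluating quantity at (P_x, I, P_o) gives x = 3.3 − 2.28(33) + 0.0515(9400) − 3.42(6.1) = 3.3 − 75.24 + 484.1 − 20.862 = 391.298.
∂x/∂I = +0.0515, so E_I = 0.0515·(9400/391.298) ≈ 1.237.
E_I > 1: normal good (luxury).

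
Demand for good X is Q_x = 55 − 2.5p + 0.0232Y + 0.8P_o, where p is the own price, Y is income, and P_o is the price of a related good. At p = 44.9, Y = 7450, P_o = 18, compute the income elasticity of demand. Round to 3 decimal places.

At the given point, Q_x = 55 − 2.5(44.9) + 0.0232(7450) + 0.8(18) = 55 − 112.25 + 172.84 + 14.4 = 129.99.
∂Q_x/∂Y = +0.0232, so E_I = 0.0232·(7450/129.99) ≈ 1.330.
E_I > 1: normal good (luxury).

1.330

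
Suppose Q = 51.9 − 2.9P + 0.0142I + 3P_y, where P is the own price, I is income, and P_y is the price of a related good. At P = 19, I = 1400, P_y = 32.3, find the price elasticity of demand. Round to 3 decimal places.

Q = 51.9 − 2.9(19) + 0.0142(1400) + 3(32.3) = 51.9 − 55.1 + 19.88 + 96.9 = 113.58.
∂Q/∂P = −2.9, so E_p = (−2.9)·(19/113.58) ≈ -0.485.
|E_p| < 1: demand is inelastic.

-0.485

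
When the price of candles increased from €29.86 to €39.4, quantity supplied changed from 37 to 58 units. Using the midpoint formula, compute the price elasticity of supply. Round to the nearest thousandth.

1.605

%Δq = (58 − 37)/[(37 + 58)/2] = 21/47.5 ≈ 0.4421.
%ΔP = (39.4 − 29.86)/[(29.86 + 39.4)/2] = 9.54/34.63 ≈ 0.2755.
Arc elasticity E = %Δq/%ΔP ≈ 0.4421/0.2755 ≈ 1.605.
|E| > 1: supply is elastic over this range.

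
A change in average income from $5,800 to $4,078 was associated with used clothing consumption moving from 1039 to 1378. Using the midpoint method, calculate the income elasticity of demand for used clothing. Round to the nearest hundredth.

%ΔQ = (1378 − 1039)/[(1039+1378)/2] = 339/1208.5 ≈ 0.2805.
%ΔI = (4,078 − 5,800)/[(5,800+4,078)/2] = -1722/4939 ≈ -0.3487.
E_I = %ΔQ/%ΔI ≈ -0.80.
E_I < 0: inferior good.

-0.80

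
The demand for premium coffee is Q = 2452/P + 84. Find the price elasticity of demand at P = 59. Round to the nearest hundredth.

-0.33

At P = 59, Q = 125.5593.
dQ/dP = −2452/P² = −0.7044.
Point elasticity E = (dQ/dP)·(P/Q) = -0.7044 × 59/125.5593 ≈ -0.33.
|E| < 1, so demand is inelastic at this price.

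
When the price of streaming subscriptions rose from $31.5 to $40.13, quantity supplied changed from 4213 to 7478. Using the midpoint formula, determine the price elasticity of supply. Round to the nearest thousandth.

%ΔQ = (7478 − 4213)/[(4213 + 7478)/2] = 3265/5845.5 ≈ 0.5585.
%Δp = (40.13 − 31.5)/[(31.5 + 40.13)/2] = 8.63/35.815 ≈ 0.2410.
Arc elasticity E = %ΔQ/%Δp ≈ 0.5585/0.2410 ≈ 2.318.
|E| > 1: supply is elastic over this range.

2.318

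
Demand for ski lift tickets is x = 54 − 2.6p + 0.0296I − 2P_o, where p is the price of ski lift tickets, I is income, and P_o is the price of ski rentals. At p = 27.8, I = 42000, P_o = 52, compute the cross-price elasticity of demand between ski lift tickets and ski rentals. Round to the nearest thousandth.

x = 54 − 2.6(27.8) + 0.0296(42000) − 2(52) = 54 − 72.28 + 1243.2 − 104 = 1120.92.
∂x/∂P_o = −2, so E_xy = -2·(52/1120.92) ≈ -0.093.
E_xy < 0: the goods are complements.

-0.093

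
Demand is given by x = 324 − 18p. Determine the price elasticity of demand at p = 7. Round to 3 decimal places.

-0.636

At p = 7, x = 198.
dx/dp = −18.
Point elasticity E = (dx/dp)·(p/x) = -18 × 7/198 ≈ -0.636.
|E| < 1, so demand is inelastic at this price.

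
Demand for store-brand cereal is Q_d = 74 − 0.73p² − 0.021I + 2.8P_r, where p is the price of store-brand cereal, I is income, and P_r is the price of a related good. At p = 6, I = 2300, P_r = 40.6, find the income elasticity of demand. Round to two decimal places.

Substituting, Q_d = 74 − 0.73(6)² − 0.021(2300) + 2.8(40.6) = 74 − 26.28 − 48.3 + 113.68 = 113.1.
∂Q_d/∂I = −0.021, so E_I = -0.021·(2300/113.1) ≈ -0.43.
E_I < 0: inferior good.

-0.43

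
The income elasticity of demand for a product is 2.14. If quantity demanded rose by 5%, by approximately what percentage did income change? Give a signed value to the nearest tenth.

%ΔQ ≈ E × %ΔI ⇒ %ΔI = %ΔQ / E = (5%)/(2.14) ≈ 2.3%.

2.3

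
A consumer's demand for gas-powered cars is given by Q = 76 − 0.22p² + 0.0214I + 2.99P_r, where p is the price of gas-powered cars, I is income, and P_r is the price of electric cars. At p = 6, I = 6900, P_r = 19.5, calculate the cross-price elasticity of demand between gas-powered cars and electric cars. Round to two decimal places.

Evaluating quantity at (p, I, P_r) gives Q = 76 − 0.22(6)² + 0.0214(6900) + 2.99(19.5) = 76 − 7.92 + 147.66 + 58.305 = 274.045.
∂Q/∂P_r = +2.99, so E_xy = 2.99·(19.5/274.045) ≈ 0.21.
E_xy > 0: the goods are substitutes.

0.21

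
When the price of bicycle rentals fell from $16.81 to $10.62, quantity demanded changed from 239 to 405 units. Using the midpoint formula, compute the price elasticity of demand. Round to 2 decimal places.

%Δq = (405 − 239)/[(239 + 405)/2] = 166/322 ≈ 0.5155.
%Δp = (10.62 − 16.81)/[(16.81 + 10.62)/2] = -6.19/13.715 ≈ -0.4513.
Arc elasticity E = %Δq/%Δp ≈ 0.5155/-0.4513 ≈ -1.14.
|E| > 1: demand is elastic over this range.

-1.14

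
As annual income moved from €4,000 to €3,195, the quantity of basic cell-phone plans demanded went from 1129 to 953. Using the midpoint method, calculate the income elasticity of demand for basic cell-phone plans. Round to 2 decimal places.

0.76

%ΔQ = (953 − 1129)/[(1129+953)/2] = -176/1041 ≈ -0.1691.
%ΔY = (3,195 − 4,000)/[(4,000+3,195)/2] = -805/3597.5 ≈ -0.2238.
E_I = %ΔQ/%ΔY ≈ 0.76.
E_I ∈ (0,1): normal good (necessity).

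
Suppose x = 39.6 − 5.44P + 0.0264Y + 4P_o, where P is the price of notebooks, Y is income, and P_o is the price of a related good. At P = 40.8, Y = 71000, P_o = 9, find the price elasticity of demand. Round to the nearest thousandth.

Substituting, x = 39.6 − 5.44(40.8) + 0.0264(71000) + 4(9) = 39.6 − 221.952 + 1874.4 + 36 = 1728.048.
∂x/∂P = −5.44, so E_p = (−5.44)·(40.8/1728.048) ≈ -0.128.
|E_p| < 1: demand is inelastic.

-0.128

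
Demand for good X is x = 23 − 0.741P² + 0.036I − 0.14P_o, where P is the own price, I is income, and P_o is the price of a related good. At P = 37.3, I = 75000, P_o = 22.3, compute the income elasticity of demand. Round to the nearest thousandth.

1.599

First evaluate x: 23 − 0.741(37.3)² + 0.036(75000) − 0.14(22.3) = 23 − 1030.9459 + 2700 − 3.122 = 1688.9321.
∂x/∂I = +0.036, so E_I = 0.036·(75000/1688.9321) ≈ 1.599.
E_I > 1: normal good (luxury).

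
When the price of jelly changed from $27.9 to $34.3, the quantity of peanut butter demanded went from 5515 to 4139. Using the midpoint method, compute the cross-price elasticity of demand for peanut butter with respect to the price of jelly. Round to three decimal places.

%ΔQ_x = (4139 − 5515)/[(5515+4139)/2] = -1376/4827 ≈ -0.2851.
%ΔP_y = (34.3 − 27.9)/[(27.9+34.3)/2] ≈ 0.2058.
E_xy = -0.2851/0.2058 ≈ -1.385.
E_xy < 0, so peanut butter and jelly are complements.

-1.385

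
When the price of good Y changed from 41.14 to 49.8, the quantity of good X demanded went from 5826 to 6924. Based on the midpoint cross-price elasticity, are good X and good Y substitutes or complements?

substitutes

%ΔQ_x = (6924 − 5826)/[(5826+6924)/2] = 1098/6375 ≈ 0.1722.
%ΔP_y = (49.8 − 41.14)/[(41.14+49.8)/2] ≈ 0.1905.
E_xy = 0.1722/0.1905 ≈ 0.904.
E_xy > 0, so the goods are substitutes.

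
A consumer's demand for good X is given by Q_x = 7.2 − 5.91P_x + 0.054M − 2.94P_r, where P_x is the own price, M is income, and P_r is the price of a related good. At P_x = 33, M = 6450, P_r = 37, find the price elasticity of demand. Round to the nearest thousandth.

-3.773

Substituting, Q_x = 7.2 − 5.91(33) + 0.054(6450) − 2.94(37) = 7.2 − 195.03 + 348.3 − 108.78 = 51.69.
∂Q_x/∂P_x = −5.91, so E_p = (−5.91)·(33/51.69) ≈ -3.773.
|E_p| > 1: demand is elastic.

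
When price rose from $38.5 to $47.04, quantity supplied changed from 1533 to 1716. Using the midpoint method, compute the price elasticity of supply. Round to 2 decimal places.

%ΔQ = (1716 − 1533)/[(1533 + 1716)/2] = 183/1624.5 ≈ 0.1127.
%Δp = (47.04 − 38.5)/[(38.5 + 47.04)/2] = 8.54/42.77 ≈ 0.1997.
Arc elasticity E = %ΔQ/%Δp ≈ 0.1127/0.1997 ≈ 0.56.
|E| < 1: supply is inelastic over this range.

0.56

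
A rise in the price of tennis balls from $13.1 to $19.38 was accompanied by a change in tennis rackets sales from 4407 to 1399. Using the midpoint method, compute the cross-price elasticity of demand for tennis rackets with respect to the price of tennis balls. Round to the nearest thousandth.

-2.680

%ΔQ_x = (1399 − 4407)/[(4407+1399)/2] = -3008/2903 ≈ -1.0362.
%ΔP_y = (19.38 − 13.1)/[(13.1+19.38)/2] ≈ 0.3867.
E_xy = -1.0362/0.3867 ≈ -2.680.
E_xy < 0, so tennis rackets and tennis balls are complements.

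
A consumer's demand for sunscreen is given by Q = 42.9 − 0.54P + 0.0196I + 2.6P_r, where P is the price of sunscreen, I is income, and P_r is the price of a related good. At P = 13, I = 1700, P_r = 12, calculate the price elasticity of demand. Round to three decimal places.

-0.070

At the given point, Q = 42.9 − 0.54(13) + 0.0196(1700) + 2.6(12) = 42.9 − 7.02 + 33.32 + 31.2 = 100.4.
∂Q/∂P = −0.54, so E_p = (−0.54)·(13/100.4) ≈ -0.070.
|E_p| < 1: demand is inelastic.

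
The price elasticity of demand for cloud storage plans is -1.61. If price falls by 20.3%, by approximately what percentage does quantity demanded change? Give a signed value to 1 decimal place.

%ΔQ ≈ E × %ΔP = (-1.61) × (-20.3%) ≈ 32.7%.

32.7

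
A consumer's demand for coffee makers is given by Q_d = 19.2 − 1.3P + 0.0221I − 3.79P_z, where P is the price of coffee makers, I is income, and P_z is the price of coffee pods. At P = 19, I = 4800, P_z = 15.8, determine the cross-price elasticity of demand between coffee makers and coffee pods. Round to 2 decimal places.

-1.47

First evaluate Q_d: 19.2 − 1.3(19) + 0.0221(4800) − 3.79(15.8) = 19.2 − 24.7 + 106.08 − 59.882 = 40.698.
∂Q_d/∂P_z = −3.79, so E_xy = -3.79·(15.8/40.698) ≈ -1.47.
E_xy < 0: the goods are complements.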